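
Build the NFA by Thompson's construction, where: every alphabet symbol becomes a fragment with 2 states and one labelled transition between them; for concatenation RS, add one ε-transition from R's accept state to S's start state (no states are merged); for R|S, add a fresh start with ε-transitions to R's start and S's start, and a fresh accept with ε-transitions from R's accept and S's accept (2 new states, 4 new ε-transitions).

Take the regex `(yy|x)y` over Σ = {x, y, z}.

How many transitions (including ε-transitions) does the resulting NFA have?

10

Recursing over subexpressions:
Each of the 4 symbol leaves contributes 1 transition (1 symbol, 0 ε).
  yy : 3 transitions (2 symbol, 1 ε)
  yy|x : 8 transitions (3 symbol, 5 ε)
  (yy|x)y : 10 transitions (4 symbol, 6 ε)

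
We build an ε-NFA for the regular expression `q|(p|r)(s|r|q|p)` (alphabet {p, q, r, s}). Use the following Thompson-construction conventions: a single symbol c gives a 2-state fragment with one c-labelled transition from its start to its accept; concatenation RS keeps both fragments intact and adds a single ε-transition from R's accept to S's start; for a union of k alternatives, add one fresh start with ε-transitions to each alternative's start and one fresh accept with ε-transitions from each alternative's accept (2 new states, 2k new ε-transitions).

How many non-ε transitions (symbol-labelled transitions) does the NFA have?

7

By structural recursion:
Each of the 7 symbol leaves contributes exactly 1 symbol transition.
  p|r → 2 symbol transitions
  s|r|q|p → 4 symbol transitions
  (p|r)(s|r|q|p) → 6 symbol transitions
  q|(p|r)(s|r|q|p) → 7 symbol transitions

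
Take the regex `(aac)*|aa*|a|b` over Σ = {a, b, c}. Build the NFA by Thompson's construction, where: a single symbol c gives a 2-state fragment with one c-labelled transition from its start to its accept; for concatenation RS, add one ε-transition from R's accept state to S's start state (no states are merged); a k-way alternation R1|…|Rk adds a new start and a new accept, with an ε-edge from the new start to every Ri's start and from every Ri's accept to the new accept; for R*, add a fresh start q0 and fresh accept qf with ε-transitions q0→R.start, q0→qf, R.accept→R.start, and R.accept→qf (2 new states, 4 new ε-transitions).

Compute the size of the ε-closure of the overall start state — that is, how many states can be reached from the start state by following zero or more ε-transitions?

8

Work bottom-up. For each fragment F, track |ε-closure(F.start)| and whether F's accept lies in that closure (i.e. whether F accepts ε). A single-symbol fragment has closure size 1 and does not accept ε.
  aac — C equals the left operand's closure size = 1 (its accept is not ε-reachable, so the closure stops there)
  (aac)* — C = 1 (new start) + 1 (body) + 1 (new accept) = 3
  a* — C = 1 (new start) + 1 (body) + 1 (new accept) = 3
  aa* — same as the first factor's closure: C = 1
  (aac)*|aa*|a|b — C = 1 (new start) + (3 + 1 + 1 + 1) + 1 (new accept, since some branch ε-reaches its own accept) = 8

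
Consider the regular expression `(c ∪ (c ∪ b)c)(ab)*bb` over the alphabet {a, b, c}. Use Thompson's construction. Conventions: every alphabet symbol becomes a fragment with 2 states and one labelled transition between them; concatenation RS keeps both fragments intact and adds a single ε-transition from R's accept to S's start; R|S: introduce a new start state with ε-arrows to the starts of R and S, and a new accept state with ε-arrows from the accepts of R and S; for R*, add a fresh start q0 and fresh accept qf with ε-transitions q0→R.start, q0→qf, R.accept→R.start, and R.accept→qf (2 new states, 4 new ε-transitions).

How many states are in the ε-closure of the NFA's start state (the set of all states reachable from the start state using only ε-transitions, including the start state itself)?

5

Let C(F) = |ε-closure(F.start)| within fragment F, and note whether F accepts ε. Symbol fragments have C = 1 and do not accept ε. Then:
  c ∪ b → C = 1 + 1 + 1 = 3 (the new accept is not ε-reachable since no branch accepts ε)
  (c ∪ b)c → C equals the left operand's closure size = 3 (its accept is not ε-reachable, so the closure stops there)
  c ∪ (c ∪ b)c → C = 1 + 1 + 3 = 5 (the new accept is not ε-reachable since no branch accepts ε)
  ab → same as the first factor's closure: C = 1
  (ab)* → new start has ε-edges to the inner start and to the new accept, so C = 2 + 1 = 3
  (c ∪ (c ∪ b)c)(ab)*bb → C equals the left operand's closure size = 5 (its accept is not ε-reachable, so the closure stops there)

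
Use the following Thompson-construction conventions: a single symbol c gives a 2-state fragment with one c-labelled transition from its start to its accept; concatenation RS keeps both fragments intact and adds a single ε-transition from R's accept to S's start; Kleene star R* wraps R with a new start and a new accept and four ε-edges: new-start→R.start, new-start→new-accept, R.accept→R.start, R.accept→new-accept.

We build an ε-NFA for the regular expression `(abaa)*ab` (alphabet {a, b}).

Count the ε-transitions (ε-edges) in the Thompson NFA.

Recursing over subexpressions:
Each of the 6 symbol leaves contributes 0 ε-transitions.
  abaa — 3 ε-transitions
  (abaa)* — 7 ε-transitions
  (abaa)*ab — 9 ε-transitions

9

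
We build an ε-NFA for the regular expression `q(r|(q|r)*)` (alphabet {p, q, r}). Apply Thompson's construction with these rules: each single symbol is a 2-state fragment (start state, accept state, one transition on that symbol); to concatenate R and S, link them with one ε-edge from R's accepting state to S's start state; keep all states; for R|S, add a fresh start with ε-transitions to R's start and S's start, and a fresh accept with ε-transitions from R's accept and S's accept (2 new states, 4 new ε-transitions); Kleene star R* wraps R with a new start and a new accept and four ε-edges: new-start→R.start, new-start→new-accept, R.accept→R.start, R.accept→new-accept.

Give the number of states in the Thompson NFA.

Recursing over subexpressions:
Each of the 4 symbol leaves contributes a 2-state fragment.
  q|r : 6 states
  (q|r)* : 8 states
  r|(q|r)* : 12 states
  q(r|(q|r)*) : 14 states

14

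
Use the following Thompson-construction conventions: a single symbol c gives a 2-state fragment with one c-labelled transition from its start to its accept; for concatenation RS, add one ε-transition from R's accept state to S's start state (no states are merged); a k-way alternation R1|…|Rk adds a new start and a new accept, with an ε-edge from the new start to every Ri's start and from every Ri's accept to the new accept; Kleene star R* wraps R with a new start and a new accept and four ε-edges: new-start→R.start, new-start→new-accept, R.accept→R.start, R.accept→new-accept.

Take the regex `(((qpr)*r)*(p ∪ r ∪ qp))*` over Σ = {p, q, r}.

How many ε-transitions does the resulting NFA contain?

23

By structural recursion:
Each of the 8 symbol leaves contributes 0 ε-transitions.
  qpr → 2 ε-transitions
  (qpr)* → 6 ε-transitions
  (qpr)*r → 7 ε-transitions
  ((qpr)*r)* → 11 ε-transitions
  qp → 1 ε-transition
  p ∪ r ∪ qp → 7 ε-transitions
  ((qpr)*r)*(p ∪ r ∪ qp) → 19 ε-transitions
  (((qpr)*r)*(p ∪ r ∪ qp))* → 23 ε-transitions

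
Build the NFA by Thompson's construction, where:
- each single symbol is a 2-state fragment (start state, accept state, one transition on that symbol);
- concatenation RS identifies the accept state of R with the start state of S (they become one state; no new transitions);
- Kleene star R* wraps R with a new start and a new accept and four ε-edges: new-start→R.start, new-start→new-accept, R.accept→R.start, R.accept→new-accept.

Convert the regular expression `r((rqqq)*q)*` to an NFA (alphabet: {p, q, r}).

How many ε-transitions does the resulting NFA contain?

8

By structural recursion:
Each of the 6 symbol leaves contributes 0 ε-transitions.
  rqqq = 0 ε-transitions
  (rqqq)* = 4 ε-transitions
  (rqqq)*q = 4 ε-transitions
  ((rqqq)*q)* = 8 ε-transitions
  r((rqqq)*q)* = 8 ε-transitions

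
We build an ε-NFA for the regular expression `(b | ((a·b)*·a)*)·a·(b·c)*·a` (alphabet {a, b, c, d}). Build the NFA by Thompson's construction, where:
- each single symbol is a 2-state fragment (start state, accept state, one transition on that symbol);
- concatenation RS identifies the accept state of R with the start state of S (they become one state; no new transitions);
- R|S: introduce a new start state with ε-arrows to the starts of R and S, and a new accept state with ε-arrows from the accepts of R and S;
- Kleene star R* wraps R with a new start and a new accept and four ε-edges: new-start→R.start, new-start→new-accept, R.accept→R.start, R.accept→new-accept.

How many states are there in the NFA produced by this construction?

By structural recursion:
Each of the 8 symbol leaves contributes a 2-state fragment.
  a·b — 3 states
  (a·b)* — 5 states
  (a·b)*·a — 6 states
  ((a·b)*·a)* — 8 states
  b | ((a·b)*·a)* — 12 states
  b·c — 3 states
  (b·c)* — 5 states
  (b | ((a·b)*·a)*)·a·(b·c)*·a — 18 states

18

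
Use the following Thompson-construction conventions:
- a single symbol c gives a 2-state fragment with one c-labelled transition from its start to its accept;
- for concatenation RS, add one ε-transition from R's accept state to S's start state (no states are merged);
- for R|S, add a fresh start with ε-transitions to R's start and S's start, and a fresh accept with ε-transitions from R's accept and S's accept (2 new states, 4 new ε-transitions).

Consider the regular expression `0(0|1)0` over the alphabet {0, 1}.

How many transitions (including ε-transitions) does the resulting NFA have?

Per subexpression:
Each of the 4 symbol leaves contributes 1 transition (1 symbol, 0 ε).
  0|1 = 6 transitions (2 symbol, 4 ε)
  0(0|1)0 = 10 transitions (4 symbol, 6 ε)

10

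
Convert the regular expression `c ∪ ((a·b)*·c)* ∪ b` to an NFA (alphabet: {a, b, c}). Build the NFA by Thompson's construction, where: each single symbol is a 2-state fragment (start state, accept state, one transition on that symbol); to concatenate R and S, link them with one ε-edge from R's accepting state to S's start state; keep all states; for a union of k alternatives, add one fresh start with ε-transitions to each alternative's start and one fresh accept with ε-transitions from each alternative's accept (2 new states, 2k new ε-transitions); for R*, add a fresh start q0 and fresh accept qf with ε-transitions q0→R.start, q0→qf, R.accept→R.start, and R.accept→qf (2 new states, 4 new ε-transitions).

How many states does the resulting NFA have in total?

16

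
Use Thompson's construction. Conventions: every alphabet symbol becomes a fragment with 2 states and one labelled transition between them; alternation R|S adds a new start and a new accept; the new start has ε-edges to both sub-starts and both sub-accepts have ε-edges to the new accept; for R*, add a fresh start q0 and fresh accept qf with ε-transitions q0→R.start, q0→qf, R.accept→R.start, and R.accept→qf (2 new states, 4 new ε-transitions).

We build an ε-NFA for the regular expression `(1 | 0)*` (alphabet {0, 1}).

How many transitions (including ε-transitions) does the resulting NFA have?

Bottom-up over the parse tree:
Each of the 2 symbol leaves contributes 1 transition (1 symbol, 0 ε).
  1 | 0 — 6 transitions (2 symbol, 4 ε)
  (1 | 0)* — 10 transitions (2 symbol, 8 ε)

10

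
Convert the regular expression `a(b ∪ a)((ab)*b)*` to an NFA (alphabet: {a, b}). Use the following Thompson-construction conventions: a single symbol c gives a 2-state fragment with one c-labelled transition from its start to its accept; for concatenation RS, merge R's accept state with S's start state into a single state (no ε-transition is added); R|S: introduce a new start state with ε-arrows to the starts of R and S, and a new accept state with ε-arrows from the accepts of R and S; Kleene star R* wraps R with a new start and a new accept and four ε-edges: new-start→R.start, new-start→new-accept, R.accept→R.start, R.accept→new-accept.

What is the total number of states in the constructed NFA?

14

Bottom-up over the parse tree:
Each of the 6 symbol leaves contributes a 2-state fragment.
  b ∪ a = 6 states
  ab = 3 states
  (ab)* = 5 states
  (ab)*b = 6 states
  ((ab)*b)* = 8 states
  a(b ∪ a)((ab)*b)* = 14 states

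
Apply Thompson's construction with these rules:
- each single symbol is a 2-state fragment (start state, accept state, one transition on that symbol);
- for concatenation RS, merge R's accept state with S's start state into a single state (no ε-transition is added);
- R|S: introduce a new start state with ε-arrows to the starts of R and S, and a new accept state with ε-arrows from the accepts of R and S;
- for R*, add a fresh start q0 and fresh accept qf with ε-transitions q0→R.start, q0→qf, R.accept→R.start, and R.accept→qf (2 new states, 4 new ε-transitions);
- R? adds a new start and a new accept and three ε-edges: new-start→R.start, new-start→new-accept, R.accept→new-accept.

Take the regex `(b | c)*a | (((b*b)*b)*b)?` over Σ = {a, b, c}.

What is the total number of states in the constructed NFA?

24

By structural recursion:
Each of the 7 symbol leaves contributes a 2-state fragment.
  b | c → 6 states
  (b | c)* → 8 states
  (b | c)*a → 9 states
  b* → 4 states
  b*b → 5 states
  (b*b)* → 7 states
  (b*b)*b → 8 states
  ((b*b)*b)* → 10 states
  ((b*b)*b)*b → 11 states
  (((b*b)*b)*b)? → 13 states
  (b | c)*a | (((b*b)*b)*b)? → 24 states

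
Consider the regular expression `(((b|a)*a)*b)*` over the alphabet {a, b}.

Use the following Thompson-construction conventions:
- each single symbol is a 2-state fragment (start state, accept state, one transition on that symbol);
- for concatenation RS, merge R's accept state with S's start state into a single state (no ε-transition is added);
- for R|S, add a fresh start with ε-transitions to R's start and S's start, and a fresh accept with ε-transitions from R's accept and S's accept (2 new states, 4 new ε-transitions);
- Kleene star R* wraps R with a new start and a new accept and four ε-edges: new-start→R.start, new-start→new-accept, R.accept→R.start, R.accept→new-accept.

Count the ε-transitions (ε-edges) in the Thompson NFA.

16

By structural recursion:
Each of the 4 symbol leaves contributes 0 ε-transitions.
  b|a — 4 ε-transitions
  (b|a)* — 8 ε-transitions
  (b|a)*a — 8 ε-transitions
  ((b|a)*a)* — 12 ε-transitions
  ((b|a)*a)*b — 12 ε-transitions
  (((b|a)*a)*b)* — 16 ε-transitions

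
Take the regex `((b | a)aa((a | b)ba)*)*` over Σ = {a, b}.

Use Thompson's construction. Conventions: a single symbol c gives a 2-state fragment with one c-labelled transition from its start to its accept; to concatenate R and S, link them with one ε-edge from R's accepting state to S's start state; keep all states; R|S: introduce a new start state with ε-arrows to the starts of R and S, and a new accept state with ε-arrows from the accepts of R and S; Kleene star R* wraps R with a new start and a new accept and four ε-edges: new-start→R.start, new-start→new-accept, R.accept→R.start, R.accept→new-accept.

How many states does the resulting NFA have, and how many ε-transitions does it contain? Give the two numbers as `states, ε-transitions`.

24, 21

Per subexpression:
Each of the 8 symbol leaves contributes 2 states and 0 ε-transitions.
  b | a — 6 states, 4 ε-transitions
  a | b — 6 states, 4 ε-transitions
  (a | b)ba — 10 states, 6 ε-transitions
  ((a | b)ba)* — 12 states, 10 ε-transitions
  (b | a)aa((a | b)ba)* — 22 states, 17 ε-transitions
  ((b | a)aa((a | b)ba)*)* — 24 states, 21 ε-transitions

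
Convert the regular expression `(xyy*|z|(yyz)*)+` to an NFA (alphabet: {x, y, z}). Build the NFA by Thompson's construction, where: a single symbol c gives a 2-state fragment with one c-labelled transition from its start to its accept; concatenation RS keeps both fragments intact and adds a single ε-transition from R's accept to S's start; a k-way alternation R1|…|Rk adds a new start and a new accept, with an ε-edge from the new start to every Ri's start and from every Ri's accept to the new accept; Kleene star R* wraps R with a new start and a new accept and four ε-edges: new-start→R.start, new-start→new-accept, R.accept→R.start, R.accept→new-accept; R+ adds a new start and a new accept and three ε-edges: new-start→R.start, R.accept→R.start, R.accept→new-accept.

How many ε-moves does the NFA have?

Bottom-up over the parse tree:
Each of the 7 symbol leaves contributes 0 ε-transitions.
  y* — 4 ε-transitions
  xyy* — 6 ε-transitions
  yyz — 2 ε-transitions
  (yyz)* — 6 ε-transitions
  xyy*|z|(yyz)* — 18 ε-transitions
  (xyy*|z|(yyz)*)+ — 21 ε-transitions

21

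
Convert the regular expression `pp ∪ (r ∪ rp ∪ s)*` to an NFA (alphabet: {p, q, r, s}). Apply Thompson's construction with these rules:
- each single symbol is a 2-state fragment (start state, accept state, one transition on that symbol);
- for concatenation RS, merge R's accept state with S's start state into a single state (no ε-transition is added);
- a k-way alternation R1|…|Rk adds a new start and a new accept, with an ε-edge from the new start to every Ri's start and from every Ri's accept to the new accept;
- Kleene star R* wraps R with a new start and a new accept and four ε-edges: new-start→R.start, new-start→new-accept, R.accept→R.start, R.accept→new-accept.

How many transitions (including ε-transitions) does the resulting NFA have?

20

Recursing over subexpressions:
Each of the 6 symbol leaves contributes 1 transition (1 symbol, 0 ε).
  pp → 2 transitions (2 symbol, 0 ε)
  rp → 2 transitions (2 symbol, 0 ε)
  r ∪ rp ∪ s → 10 transitions (4 symbol, 6 ε)
  (r ∪ rp ∪ s)* → 14 transitions (4 symbol, 10 ε)
  pp ∪ (r ∪ rp ∪ s)* → 20 transitions (6 symbol, 14 ε)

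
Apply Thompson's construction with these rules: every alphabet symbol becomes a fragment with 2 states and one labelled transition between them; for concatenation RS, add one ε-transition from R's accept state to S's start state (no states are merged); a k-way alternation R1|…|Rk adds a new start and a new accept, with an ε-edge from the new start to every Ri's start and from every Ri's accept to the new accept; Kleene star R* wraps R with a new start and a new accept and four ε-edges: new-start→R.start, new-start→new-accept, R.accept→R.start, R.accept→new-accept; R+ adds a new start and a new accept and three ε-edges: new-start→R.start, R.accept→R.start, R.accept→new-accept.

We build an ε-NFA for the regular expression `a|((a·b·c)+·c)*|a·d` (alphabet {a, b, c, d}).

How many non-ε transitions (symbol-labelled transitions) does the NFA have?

7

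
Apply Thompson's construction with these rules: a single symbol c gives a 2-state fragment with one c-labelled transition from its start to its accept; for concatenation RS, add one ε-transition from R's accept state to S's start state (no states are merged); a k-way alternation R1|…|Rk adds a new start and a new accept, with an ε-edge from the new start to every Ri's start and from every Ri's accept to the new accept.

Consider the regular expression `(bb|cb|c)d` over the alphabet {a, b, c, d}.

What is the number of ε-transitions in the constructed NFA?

Building bottom-up:
Each of the 6 symbol leaves contributes 0 ε-transitions.
  bb — 1 ε-transition
  cb — 1 ε-transition
  bb|cb|c — 8 ε-transitions
  (bb|cb|c)d — 9 ε-transitions

9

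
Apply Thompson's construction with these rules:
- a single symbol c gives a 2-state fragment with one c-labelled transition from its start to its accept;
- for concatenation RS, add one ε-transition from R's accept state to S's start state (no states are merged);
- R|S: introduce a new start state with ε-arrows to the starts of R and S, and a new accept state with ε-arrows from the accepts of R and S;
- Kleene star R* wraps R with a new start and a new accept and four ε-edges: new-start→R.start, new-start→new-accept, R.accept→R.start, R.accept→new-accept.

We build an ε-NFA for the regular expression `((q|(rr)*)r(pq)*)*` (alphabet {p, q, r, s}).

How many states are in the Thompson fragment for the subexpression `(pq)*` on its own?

6

Fragment for `(pq)*`:
Each of the 2 symbol leaves contributes a 2-state fragment.
  pq : 4 states
  (pq)* : 6 states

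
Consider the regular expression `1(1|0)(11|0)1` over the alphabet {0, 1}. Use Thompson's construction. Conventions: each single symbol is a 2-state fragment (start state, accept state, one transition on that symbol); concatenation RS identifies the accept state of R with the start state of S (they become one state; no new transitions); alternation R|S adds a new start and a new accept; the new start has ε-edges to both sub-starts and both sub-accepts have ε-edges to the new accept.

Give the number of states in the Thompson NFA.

14

By structural recursion:
Each of the 7 symbol leaves contributes a 2-state fragment.
  1|0 : 6 states
  11 : 3 states
  11|0 : 7 states
  1(1|0)(11|0)1 : 14 states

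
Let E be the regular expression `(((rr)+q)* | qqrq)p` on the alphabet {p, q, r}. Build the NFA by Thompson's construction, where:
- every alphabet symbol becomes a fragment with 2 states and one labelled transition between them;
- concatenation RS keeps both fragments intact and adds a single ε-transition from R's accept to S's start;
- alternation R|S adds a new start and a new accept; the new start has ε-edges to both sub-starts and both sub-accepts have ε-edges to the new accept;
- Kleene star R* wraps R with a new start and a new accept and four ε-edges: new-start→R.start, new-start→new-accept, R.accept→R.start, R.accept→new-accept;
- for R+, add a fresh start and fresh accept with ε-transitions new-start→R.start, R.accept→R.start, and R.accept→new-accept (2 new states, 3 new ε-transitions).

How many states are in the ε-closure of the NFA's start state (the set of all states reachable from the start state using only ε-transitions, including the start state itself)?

Compute the ε-closure size of each fragment's start state recursively; a symbol fragment's start has no outgoing ε-edge, so its closure is just itself (size 1).
  rr : C equals the left operand's closure size = 1 (its accept is not ε-reachable, so the closure stops there)
  (rr)+ : C = 1 + 1 = 2 (the body doesn't accept ε, so the new accept is not reached)
  (rr)+q : C equals the left operand's closure size = 2 (its accept is not ε-reachable, so the closure stops there)
  ((rr)+q)* : new start has ε-edges to the inner start and to the new accept, so C = 2 + 2 = 4
  qqrq : same as the first factor's closure: C = 1
  ((rr)+q)* | qqrq : C = 1 (new start) + (4 + 1) + 1 (new accept, since some branch ε-reaches its own accept) = 7
  (((rr)+q)* | qqrq)p : the left operand accepts ε, so the closure extends into the next operand (via the concat ε-link); C = 7 + 1 = 8

8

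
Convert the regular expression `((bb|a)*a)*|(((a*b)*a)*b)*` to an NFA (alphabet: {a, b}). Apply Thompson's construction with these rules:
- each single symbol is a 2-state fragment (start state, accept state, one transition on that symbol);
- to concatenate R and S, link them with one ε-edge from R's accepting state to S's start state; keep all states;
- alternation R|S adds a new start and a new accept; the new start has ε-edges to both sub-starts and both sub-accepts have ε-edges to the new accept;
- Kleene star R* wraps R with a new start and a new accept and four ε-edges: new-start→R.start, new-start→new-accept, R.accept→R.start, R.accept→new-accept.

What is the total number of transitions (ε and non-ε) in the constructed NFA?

45

Per subexpression:
Each of the 8 symbol leaves contributes 1 transition (1 symbol, 0 ε).
  bb : 3 transitions (2 symbol, 1 ε)
  bb|a : 8 transitions (3 symbol, 5 ε)
  (bb|a)* : 12 transitions (3 symbol, 9 ε)
  (bb|a)*a : 14 transitions (4 symbol, 10 ε)
  ((bb|a)*a)* : 18 transitions (4 symbol, 14 ε)
  a* : 5 transitions (1 symbol, 4 ε)
  a*b : 7 transitions (2 symbol, 5 ε)
  (a*b)* : 11 transitions (2 symbol, 9 ε)
  (a*b)*a : 13 transitions (3 symbol, 10 ε)
  ((a*b)*a)* : 17 transitions (3 symbol, 14 ε)
  ((a*b)*a)*b : 19 transitions (4 symbol, 15 ε)
  (((a*b)*a)*b)* : 23 transitions (4 symbol, 19 ε)
  ((bb|a)*a)*|(((a*b)*a)*b)* : 45 transitions (8 symbol, 37 ε)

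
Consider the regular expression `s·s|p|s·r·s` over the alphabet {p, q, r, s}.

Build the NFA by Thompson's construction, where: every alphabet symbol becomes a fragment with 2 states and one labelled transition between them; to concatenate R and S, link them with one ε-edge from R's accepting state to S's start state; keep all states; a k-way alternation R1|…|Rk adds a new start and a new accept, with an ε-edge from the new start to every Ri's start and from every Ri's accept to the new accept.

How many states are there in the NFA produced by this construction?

Bottom-up over the parse tree:
Each of the 6 symbol leaves contributes a 2-state fragment.
  s·s — 4 states
  s·r·s — 6 states
  s·s|p|s·r·s — 14 states

14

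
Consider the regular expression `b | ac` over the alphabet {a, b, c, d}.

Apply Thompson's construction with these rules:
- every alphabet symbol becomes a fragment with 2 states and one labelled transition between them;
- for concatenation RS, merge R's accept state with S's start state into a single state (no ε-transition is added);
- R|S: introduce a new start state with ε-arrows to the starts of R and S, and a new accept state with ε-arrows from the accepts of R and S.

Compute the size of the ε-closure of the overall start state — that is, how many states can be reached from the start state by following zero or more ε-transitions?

3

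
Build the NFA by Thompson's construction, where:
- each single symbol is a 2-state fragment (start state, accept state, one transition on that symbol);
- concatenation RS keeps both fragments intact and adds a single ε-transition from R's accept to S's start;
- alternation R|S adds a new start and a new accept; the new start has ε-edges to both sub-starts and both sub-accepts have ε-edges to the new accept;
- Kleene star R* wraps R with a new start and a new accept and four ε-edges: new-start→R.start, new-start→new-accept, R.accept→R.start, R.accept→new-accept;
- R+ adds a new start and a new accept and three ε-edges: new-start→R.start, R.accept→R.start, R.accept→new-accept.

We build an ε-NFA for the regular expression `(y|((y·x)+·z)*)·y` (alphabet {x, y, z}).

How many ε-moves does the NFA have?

Building bottom-up:
Each of the 5 symbol leaves contributes 0 ε-transitions.
  y·x = 1 ε-transition
  (y·x)+ = 4 ε-transitions
  (y·x)+·z = 5 ε-transitions
  ((y·x)+·z)* = 9 ε-transitions
  y|((y·x)+·z)* = 13 ε-transitions
  (y|((y·x)+·z)*)·y = 14 ε-transitions

14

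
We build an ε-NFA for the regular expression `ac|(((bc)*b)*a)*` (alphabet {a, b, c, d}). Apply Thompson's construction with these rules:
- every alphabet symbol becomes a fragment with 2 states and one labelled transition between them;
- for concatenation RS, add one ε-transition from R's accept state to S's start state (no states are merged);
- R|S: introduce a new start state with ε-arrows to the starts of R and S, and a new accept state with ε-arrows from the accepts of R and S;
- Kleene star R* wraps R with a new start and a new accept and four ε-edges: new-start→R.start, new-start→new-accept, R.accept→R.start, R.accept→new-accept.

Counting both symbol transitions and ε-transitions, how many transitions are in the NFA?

26

Building bottom-up:
Each of the 6 symbol leaves contributes 1 transition (1 symbol, 0 ε).
  ac = 3 transitions (2 symbol, 1 ε)
  bc = 3 transitions (2 symbol, 1 ε)
  (bc)* = 7 transitions (2 symbol, 5 ε)
  (bc)*b = 9 transitions (3 symbol, 6 ε)
  ((bc)*b)* = 13 transitions (3 symbol, 10 ε)
  ((bc)*b)*a = 15 transitions (4 symbol, 11 ε)
  (((bc)*b)*a)* = 19 transitions (4 symbol, 15 ε)
  ac|(((bc)*b)*a)* = 26 transitions (6 symbol, 20 ε)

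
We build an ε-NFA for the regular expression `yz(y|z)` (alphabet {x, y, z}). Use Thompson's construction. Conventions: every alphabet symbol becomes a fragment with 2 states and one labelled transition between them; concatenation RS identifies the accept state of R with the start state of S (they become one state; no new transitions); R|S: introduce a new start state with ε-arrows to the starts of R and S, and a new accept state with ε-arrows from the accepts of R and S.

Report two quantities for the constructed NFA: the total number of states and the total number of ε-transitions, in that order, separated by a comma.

Recursing over subexpressions:
Each of the 4 symbol leaves contributes 2 states and 0 ε-transitions.
  y|z — 6 states, 4 ε-transitions
  yz(y|z) — 8 states, 4 ε-transitions

8, 4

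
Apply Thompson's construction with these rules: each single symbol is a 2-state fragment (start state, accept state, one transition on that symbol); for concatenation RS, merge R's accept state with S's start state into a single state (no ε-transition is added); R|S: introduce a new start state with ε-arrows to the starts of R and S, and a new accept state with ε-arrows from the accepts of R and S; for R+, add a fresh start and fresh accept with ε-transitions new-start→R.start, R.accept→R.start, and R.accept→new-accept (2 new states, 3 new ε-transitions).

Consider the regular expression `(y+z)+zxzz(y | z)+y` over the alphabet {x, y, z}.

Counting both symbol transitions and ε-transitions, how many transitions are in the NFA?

By structural recursion:
Each of the 9 symbol leaves contributes 1 transition (1 symbol, 0 ε).
  y+ = 4 transitions (1 symbol, 3 ε)
  y+z = 5 transitions (2 symbol, 3 ε)
  (y+z)+ = 8 transitions (2 symbol, 6 ε)
  y | z = 6 transitions (2 symbol, 4 ε)
  (y | z)+ = 9 transitions (2 symbol, 7 ε)
  (y+z)+zxzz(y | z)+y = 22 transitions (9 symbol, 13 ε)

22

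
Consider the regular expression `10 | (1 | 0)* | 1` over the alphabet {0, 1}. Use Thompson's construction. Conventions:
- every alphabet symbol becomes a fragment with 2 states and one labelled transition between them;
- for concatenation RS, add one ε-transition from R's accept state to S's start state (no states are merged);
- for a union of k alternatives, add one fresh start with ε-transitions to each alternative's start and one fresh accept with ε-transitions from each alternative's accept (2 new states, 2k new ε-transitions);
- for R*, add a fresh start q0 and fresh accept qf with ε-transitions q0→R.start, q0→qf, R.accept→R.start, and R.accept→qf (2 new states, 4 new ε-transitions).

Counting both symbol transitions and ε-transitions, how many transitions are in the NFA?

20

Per subexpression:
Each of the 5 symbol leaves contributes 1 transition (1 symbol, 0 ε).
  10 — 3 transitions (2 symbol, 1 ε)
  1 | 0 — 6 transitions (2 symbol, 4 ε)
  (1 | 0)* — 10 transitions (2 symbol, 8 ε)
  10 | (1 | 0)* | 1 — 20 transitions (5 symbol, 15 ε)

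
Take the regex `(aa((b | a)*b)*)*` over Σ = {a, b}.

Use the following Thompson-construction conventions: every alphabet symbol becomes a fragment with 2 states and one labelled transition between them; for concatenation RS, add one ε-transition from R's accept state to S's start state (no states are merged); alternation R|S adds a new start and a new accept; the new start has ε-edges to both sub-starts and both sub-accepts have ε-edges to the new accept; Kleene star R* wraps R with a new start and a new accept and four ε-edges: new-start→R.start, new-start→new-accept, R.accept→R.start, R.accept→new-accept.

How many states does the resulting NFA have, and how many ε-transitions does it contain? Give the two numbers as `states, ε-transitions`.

18, 19

By structural recursion:
Each of the 5 symbol leaves contributes 2 states and 0 ε-transitions.
  b | a = 6 states, 4 ε-transitions
  (b | a)* = 8 states, 8 ε-transitions
  (b | a)*b = 10 states, 9 ε-transitions
  ((b | a)*b)* = 12 states, 13 ε-transitions
  aa((b | a)*b)* = 16 states, 15 ε-transitions
  (aa((b | a)*b)*)* = 18 states, 19 ε-transitions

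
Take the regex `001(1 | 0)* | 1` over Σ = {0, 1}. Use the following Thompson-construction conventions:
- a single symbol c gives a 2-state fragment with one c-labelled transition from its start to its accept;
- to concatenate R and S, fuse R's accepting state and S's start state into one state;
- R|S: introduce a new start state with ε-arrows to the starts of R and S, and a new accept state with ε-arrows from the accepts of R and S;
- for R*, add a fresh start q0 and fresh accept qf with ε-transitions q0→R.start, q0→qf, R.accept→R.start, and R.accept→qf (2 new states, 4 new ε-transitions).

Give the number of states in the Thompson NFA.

15

Building bottom-up:
Each of the 6 symbol leaves contributes a 2-state fragment.
  1 | 0 = 6 states
  (1 | 0)* = 8 states
  001(1 | 0)* = 11 states
  001(1 | 0)* | 1 = 15 states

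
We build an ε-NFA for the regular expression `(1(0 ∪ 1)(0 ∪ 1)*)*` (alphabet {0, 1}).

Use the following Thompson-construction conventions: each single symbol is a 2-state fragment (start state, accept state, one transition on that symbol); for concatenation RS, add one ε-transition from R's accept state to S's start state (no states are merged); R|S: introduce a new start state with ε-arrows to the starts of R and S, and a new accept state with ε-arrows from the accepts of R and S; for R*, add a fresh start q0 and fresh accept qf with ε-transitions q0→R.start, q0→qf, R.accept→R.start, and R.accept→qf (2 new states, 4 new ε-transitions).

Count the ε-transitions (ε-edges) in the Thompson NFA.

18

Per subexpression:
Each of the 5 symbol leaves contributes 0 ε-transitions.
  0 ∪ 1 → 4 ε-transitions
  0 ∪ 1 → 4 ε-transitions
  (0 ∪ 1)* → 8 ε-transitions
  1(0 ∪ 1)(0 ∪ 1)* → 14 ε-transitions
  (1(0 ∪ 1)(0 ∪ 1)*)* → 18 ε-transitions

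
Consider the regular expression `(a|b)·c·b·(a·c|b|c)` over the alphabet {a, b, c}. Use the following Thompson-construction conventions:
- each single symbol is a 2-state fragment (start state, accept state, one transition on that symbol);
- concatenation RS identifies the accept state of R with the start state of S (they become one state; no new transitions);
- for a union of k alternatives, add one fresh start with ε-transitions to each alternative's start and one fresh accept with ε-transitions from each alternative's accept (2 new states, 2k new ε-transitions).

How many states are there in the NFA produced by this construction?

16

Bottom-up over the parse tree:
Each of the 8 symbol leaves contributes a 2-state fragment.
  a|b = 6 states
  a·c = 3 states
  a·c|b|c = 9 states
  (a|b)·c·b·(a·c|b|c) = 16 states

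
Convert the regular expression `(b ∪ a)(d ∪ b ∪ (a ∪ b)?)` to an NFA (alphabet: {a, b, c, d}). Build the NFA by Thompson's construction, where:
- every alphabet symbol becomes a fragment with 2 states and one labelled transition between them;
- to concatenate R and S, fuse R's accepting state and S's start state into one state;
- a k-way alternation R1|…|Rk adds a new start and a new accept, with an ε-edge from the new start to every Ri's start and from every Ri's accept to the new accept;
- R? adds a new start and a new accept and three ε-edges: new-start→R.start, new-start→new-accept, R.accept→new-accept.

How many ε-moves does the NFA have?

17

Bottom-up over the parse tree:
Each of the 6 symbol leaves contributes 0 ε-transitions.
  b ∪ a = 4 ε-transitions
  a ∪ b = 4 ε-transitions
  (a ∪ b)? = 7 ε-transitions
  d ∪ b ∪ (a ∪ b)? = 13 ε-transitions
  (b ∪ a)(d ∪ b ∪ (a ∪ b)?) = 17 ε-transitions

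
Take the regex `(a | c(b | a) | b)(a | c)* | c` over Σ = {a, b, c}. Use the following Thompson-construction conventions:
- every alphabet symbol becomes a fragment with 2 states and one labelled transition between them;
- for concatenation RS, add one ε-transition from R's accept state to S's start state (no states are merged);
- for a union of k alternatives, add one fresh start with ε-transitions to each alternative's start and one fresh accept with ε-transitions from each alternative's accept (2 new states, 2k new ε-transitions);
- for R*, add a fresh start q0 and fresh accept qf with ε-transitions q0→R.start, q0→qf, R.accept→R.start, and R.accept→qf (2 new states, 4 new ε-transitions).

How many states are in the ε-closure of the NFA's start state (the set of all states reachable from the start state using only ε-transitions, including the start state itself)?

Let C(F) = |ε-closure(F.start)| within fragment F, and note whether F accepts ε. Symbol fragments have C = 1 and do not accept ε. Then:
  b | a — C = 1 + 1 + 1 = 3 (the new accept is not ε-reachable since no branch accepts ε)
  c(b | a) — C equals the left operand's closure size = 1 (its accept is not ε-reachable, so the closure stops there)
  a | c(b | a) | b — C = 1 + 1 + 1 + 1 = 4 (the new accept is not ε-reachable since no branch accepts ε)
  a | c — new start ε-reaches every alternative's start; none of them accept ε, so the new accept is not reached: C = 1 + 1 + 1 = 3
  (a | c)* — the star's fresh start ε-reaches both the body's start and the fresh accept: C = 2 + 3 = 5
  (a | c(b | a) | b)(a | c)* — same as the first factor's closure: C = 4
  (a | c(b | a) | b)(a | c)* | c — C = 1 + 4 + 1 = 6 (the new accept is not ε-reachable since no branch accepts ε)

6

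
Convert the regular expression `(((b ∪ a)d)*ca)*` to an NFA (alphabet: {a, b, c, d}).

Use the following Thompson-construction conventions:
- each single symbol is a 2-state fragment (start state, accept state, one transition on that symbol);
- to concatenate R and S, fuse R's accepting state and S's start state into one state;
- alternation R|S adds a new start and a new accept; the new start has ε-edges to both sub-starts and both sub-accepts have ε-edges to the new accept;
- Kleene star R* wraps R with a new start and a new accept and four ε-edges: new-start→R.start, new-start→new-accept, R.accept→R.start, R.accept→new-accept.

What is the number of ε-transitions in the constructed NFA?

Building bottom-up:
Each of the 5 symbol leaves contributes 0 ε-transitions.
  b ∪ a : 4 ε-transitions
  (b ∪ a)d : 4 ε-transitions
  ((b ∪ a)d)* : 8 ε-transitions
  ((b ∪ a)d)*ca : 8 ε-transitions
  (((b ∪ a)d)*ca)* : 12 ε-transitions

12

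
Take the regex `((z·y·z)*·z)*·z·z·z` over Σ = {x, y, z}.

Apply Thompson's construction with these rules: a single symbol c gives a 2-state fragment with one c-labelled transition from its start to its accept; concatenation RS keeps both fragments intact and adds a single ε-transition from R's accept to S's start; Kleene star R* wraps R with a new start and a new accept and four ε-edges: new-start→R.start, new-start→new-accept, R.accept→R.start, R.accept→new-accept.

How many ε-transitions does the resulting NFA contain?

Building bottom-up:
Each of the 7 symbol leaves contributes 0 ε-transitions.
  z·y·z — 2 ε-transitions
  (z·y·z)* — 6 ε-transitions
  (z·y·z)*·z — 7 ε-transitions
  ((z·y·z)*·z)* — 11 ε-transitions
  ((z·y·z)*·z)*·z·z·z — 14 ε-transitions

14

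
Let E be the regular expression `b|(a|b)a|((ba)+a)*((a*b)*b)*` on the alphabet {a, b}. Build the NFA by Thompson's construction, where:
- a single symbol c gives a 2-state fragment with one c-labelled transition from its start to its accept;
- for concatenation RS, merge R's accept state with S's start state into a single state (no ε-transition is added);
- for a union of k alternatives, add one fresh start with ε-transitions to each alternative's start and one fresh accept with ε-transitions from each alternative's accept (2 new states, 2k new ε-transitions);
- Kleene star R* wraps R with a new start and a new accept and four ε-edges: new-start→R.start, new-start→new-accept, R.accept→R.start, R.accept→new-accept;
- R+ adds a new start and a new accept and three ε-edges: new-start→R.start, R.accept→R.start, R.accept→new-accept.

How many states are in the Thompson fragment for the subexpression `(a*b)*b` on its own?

8

Fragment for `(a*b)*b`:
Each of the 3 symbol leaves contributes a 2-state fragment.
  a* = 4 states
  a*b = 5 states
  (a*b)* = 7 states
  (a*b)*b = 8 states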